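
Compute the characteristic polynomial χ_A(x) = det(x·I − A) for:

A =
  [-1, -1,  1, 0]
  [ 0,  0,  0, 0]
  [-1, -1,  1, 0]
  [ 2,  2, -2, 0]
x^4

Expanding det(x·I − A) (e.g. by cofactor expansion or by noting that A is similar to its Jordan form J, which has the same characteristic polynomial as A) gives
  χ_A(x) = x^4
which factors as x^4. The eigenvalues (with algebraic multiplicities) are λ = 0 with multiplicity 4.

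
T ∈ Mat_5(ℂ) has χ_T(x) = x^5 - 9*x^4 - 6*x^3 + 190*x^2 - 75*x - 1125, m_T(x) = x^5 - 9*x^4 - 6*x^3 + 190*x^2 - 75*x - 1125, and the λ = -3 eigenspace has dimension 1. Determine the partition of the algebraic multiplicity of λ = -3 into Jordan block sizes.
Block sizes for λ = -3: [2]

Step 1 — from the characteristic polynomial, algebraic multiplicity of λ = -3 is 2. From dim ker(T − (-3)·I) = 1, there are exactly 1 Jordan blocks for λ = -3.
Step 2 — from the minimal polynomial, the factor (x + 3)^2 tells us the largest block for λ = -3 has size 2.
Step 3 — with total size 2, 1 blocks, and largest block 2, the block sizes (in nonincreasing order) are [2].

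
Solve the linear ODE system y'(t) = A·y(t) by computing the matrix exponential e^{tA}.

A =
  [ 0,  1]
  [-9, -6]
e^{tA} =
  [3*t*exp(-3*t) + exp(-3*t), t*exp(-3*t)]
  [-9*t*exp(-3*t), -3*t*exp(-3*t) + exp(-3*t)]

Strategy: write A = P · J · P⁻¹ where J is a Jordan canonical form, so e^{tA} = P · e^{tJ} · P⁻¹, and e^{tJ} can be computed block-by-block.

A has Jordan form
J =
  [-3,  1]
  [ 0, -3]
(up to reordering of blocks).

Per-block formulas:
  For a 2×2 Jordan block J_2(-3): exp(t · J_2(-3)) = e^(-3t)·(I + t·N), where N is the 2×2 nilpotent shift.

After assembling e^{tJ} and conjugating by P, we get:

e^{tA} =
  [3*t*exp(-3*t) + exp(-3*t), t*exp(-3*t)]
  [-9*t*exp(-3*t), -3*t*exp(-3*t) + exp(-3*t)]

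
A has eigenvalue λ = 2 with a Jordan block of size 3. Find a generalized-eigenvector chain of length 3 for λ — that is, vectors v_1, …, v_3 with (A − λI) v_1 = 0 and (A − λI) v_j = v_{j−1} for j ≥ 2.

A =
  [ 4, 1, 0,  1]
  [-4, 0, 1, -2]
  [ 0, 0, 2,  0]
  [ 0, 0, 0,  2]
A Jordan chain for λ = 2 of length 3:
v_1 = (1, -2, 0, 0)ᵀ
v_2 = (0, 1, 0, 0)ᵀ
v_3 = (0, 0, 1, 0)ᵀ

Let N = A − (2)·I. We want v_3 with N^3 v_3 = 0 but N^2 v_3 ≠ 0; then v_{j-1} := N · v_j for j = 3, …, 2.

Pick v_3 = (0, 0, 1, 0)ᵀ.
Then v_2 = N · v_3 = (0, 1, 0, 0)ᵀ.
Then v_1 = N · v_2 = (1, -2, 0, 0)ᵀ.

Sanity check: (A − (2)·I) v_1 = (0, 0, 0, 0)ᵀ = 0. ✓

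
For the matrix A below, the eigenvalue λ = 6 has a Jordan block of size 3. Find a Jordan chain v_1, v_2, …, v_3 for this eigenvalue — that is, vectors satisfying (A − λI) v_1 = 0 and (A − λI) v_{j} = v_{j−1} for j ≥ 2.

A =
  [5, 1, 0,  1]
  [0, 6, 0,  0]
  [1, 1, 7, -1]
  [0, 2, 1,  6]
A Jordan chain for λ = 6 of length 3:
v_1 = (1, 0, 0, 1)ᵀ
v_2 = (-1, 0, 1, 0)ᵀ
v_3 = (1, 0, 0, 0)ᵀ

Let N = A − (6)·I. We want v_3 with N^3 v_3 = 0 but N^2 v_3 ≠ 0; then v_{j-1} := N · v_j for j = 3, …, 2.

Pick v_3 = (1, 0, 0, 0)ᵀ.
Then v_2 = N · v_3 = (-1, 0, 1, 0)ᵀ.
Then v_1 = N · v_2 = (1, 0, 0, 1)ᵀ.

Sanity check: (A − (6)·I) v_1 = (0, 0, 0, 0)ᵀ = 0. ✓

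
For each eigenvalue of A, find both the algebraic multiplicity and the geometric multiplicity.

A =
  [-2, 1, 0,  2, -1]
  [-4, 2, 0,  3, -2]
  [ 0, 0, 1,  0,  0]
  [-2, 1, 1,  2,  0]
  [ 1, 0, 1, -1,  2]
λ = 1: alg = 5, geom = 2

Step 1 — factor the characteristic polynomial to read off the algebraic multiplicities:
  χ_A(x) = (x - 1)^5

Step 2 — compute geometric multiplicities via the rank-nullity identity g(λ) = n − rank(A − λI):
  rank(A − (1)·I) = 3, so dim ker(A − (1)·I) = n − 3 = 2

Summary:
  λ = 1: algebraic multiplicity = 5, geometric multiplicity = 2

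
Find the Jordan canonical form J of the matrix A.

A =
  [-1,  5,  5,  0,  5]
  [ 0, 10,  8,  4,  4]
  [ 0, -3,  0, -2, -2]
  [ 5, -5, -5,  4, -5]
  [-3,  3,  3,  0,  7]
J_3(4) ⊕ J_1(4) ⊕ J_1(4)

The characteristic polynomial is
  det(x·I − A) = x^5 - 20*x^4 + 160*x^3 - 640*x^2 + 1280*x - 1024 = (x - 4)^5

Eigenvalues and multiplicities (the geometric multiplicity of λ is n − rank(A − λI), which equals the number of Jordan blocks for λ):
  λ = 4: algebraic multiplicity = 5, geometric multiplicity = 3

Determining the block sizes for each eigenvalue:
  λ = 4: with am = 5 and gm = 3, the partition is not yet determined (e.g. several partitions of 5 into 3 parts exist). Let N = A − (4)·I. Computing rank(N^1) = 2, rank(N^2) = 1, rank(N^3) = 0; the number of blocks of size ≥ j is rank(N^{j−1}) − rank(N^j), giving [3, 1, 1]. So we have 1 block(s) of size 3, 2 block(s) of size 1 → block sizes [3, 1, 1]

Assembling the blocks gives a Jordan form
J =
  [4, 1, 0, 0, 0]
  [0, 4, 1, 0, 0]
  [0, 0, 4, 0, 0]
  [0, 0, 0, 4, 0]
  [0, 0, 0, 0, 4]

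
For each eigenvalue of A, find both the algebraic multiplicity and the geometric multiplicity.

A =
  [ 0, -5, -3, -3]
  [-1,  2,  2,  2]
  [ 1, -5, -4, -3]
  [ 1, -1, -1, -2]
λ = -1: alg = 4, geom = 2

Step 1 — factor the characteristic polynomial to read off the algebraic multiplicities:
  χ_A(x) = (x + 1)^4

Step 2 — compute geometric multiplicities via the rank-nullity identity g(λ) = n − rank(A − λI):
  rank(A − (-1)·I) = 2, so dim ker(A − (-1)·I) = n − 2 = 2

Summary:
  λ = -1: algebraic multiplicity = 4, geometric multiplicity = 2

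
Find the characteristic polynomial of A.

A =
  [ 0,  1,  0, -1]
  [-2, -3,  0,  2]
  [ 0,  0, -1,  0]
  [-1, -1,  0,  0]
x^4 + 4*x^3 + 6*x^2 + 4*x + 1

Expanding det(x·I − A) (e.g. by cofactor expansion or by noting that A is similar to its Jordan form J, which has the same characteristic polynomial as A) gives
  χ_A(x) = x^4 + 4*x^3 + 6*x^2 + 4*x + 1
which factors as (x + 1)^4. The eigenvalues (with algebraic multiplicities) are λ = -1 with multiplicity 4.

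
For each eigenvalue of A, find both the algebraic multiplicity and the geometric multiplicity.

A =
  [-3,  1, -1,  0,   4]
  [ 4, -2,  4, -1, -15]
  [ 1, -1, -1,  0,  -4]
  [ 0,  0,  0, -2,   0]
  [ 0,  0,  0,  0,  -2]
λ = -2: alg = 5, geom = 3

Step 1 — factor the characteristic polynomial to read off the algebraic multiplicities:
  χ_A(x) = (x + 2)^5

Step 2 — compute geometric multiplicities via the rank-nullity identity g(λ) = n − rank(A − λI):
  rank(A − (-2)·I) = 2, so dim ker(A − (-2)·I) = n − 2 = 3

Summary:
  λ = -2: algebraic multiplicity = 5, geometric multiplicity = 3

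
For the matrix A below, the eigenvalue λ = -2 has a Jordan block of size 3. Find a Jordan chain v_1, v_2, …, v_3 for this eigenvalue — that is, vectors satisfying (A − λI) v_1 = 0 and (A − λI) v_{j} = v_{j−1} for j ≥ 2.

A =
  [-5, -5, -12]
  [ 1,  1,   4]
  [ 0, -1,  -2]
A Jordan chain for λ = -2 of length 3:
v_1 = (4, 0, -1)ᵀ
v_2 = (-3, 1, 0)ᵀ
v_3 = (1, 0, 0)ᵀ

Let N = A − (-2)·I. We want v_3 with N^3 v_3 = 0 but N^2 v_3 ≠ 0; then v_{j-1} := N · v_j for j = 3, …, 2.

Pick v_3 = (1, 0, 0)ᵀ.
Then v_2 = N · v_3 = (-3, 1, 0)ᵀ.
Then v_1 = N · v_2 = (4, 0, -1)ᵀ.

Sanity check: (A − (-2)·I) v_1 = (0, 0, 0)ᵀ = 0. ✓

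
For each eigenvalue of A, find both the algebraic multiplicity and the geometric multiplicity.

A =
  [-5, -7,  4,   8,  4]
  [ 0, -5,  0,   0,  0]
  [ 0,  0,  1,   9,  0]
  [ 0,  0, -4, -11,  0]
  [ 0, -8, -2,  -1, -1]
λ = -5: alg = 4, geom = 2; λ = -1: alg = 1, geom = 1

Step 1 — factor the characteristic polynomial to read off the algebraic multiplicities:
  χ_A(x) = (x + 1)*(x + 5)^4

Step 2 — compute geometric multiplicities via the rank-nullity identity g(λ) = n − rank(A − λI):
  rank(A − (-5)·I) = 3, so dim ker(A − (-5)·I) = n − 3 = 2
  rank(A − (-1)·I) = 4, so dim ker(A − (-1)·I) = n − 4 = 1

Summary:
  λ = -5: algebraic multiplicity = 4, geometric multiplicity = 2
  λ = -1: algebraic multiplicity = 1, geometric multiplicity = 1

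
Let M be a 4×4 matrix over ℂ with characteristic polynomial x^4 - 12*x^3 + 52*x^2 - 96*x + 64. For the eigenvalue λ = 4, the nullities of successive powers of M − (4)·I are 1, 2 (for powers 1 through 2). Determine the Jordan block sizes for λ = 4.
Block sizes for λ = 4: [2]

From the dimensions of kernels of powers, the number of Jordan blocks of size at least j is d_j − d_{j−1} where d_j = dim ker(N^j) (with d_0 = 0). Computing the differences gives [1, 1].
The number of blocks of size exactly k is (#blocks of size ≥ k) − (#blocks of size ≥ k + 1), so the partition is: 1 block(s) of size 2.
In nonincreasing order the block sizes are [2].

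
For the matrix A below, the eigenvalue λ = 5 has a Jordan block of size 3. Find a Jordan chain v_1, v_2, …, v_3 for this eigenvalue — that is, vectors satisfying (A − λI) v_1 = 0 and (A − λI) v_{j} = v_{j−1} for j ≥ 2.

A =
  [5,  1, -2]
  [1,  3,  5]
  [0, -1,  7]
A Jordan chain for λ = 5 of length 3:
v_1 = (1, -2, -1)ᵀ
v_2 = (0, 1, 0)ᵀ
v_3 = (1, 0, 0)ᵀ

Let N = A − (5)·I. We want v_3 with N^3 v_3 = 0 but N^2 v_3 ≠ 0; then v_{j-1} := N · v_j for j = 3, …, 2.

Pick v_3 = (1, 0, 0)ᵀ.
Then v_2 = N · v_3 = (0, 1, 0)ᵀ.
Then v_1 = N · v_2 = (1, -2, -1)ᵀ.

Sanity check: (A − (5)·I) v_1 = (0, 0, 0)ᵀ = 0. ✓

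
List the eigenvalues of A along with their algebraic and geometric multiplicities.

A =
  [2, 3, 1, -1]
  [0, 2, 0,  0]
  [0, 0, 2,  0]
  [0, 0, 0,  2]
λ = 2: alg = 4, geom = 3

Step 1 — factor the characteristic polynomial to read off the algebraic multiplicities:
  χ_A(x) = (x - 2)^4

Step 2 — compute geometric multiplicities via the rank-nullity identity g(λ) = n − rank(A − λI):
  rank(A − (2)·I) = 1, so dim ker(A − (2)·I) = n − 1 = 3

Summary:
  λ = 2: algebraic multiplicity = 4, geometric multiplicity = 3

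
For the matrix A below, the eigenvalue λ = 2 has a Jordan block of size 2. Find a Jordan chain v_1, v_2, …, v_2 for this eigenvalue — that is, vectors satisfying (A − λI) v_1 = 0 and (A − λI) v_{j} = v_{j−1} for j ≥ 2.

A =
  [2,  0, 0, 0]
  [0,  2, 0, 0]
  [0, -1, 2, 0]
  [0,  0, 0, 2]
A Jordan chain for λ = 2 of length 2:
v_1 = (0, 0, -1, 0)ᵀ
v_2 = (0, 1, 0, 0)ᵀ

Let N = A − (2)·I. We want v_2 with N^2 v_2 = 0 but N^1 v_2 ≠ 0; then v_{j-1} := N · v_j for j = 2, …, 2.

Pick v_2 = (0, 1, 0, 0)ᵀ.
Then v_1 = N · v_2 = (0, 0, -1, 0)ᵀ.

Sanity check: (A − (2)·I) v_1 = (0, 0, 0, 0)ᵀ = 0. ✓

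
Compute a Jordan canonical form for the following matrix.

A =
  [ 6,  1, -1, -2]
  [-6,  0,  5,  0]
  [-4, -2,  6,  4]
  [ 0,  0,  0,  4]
J_3(4) ⊕ J_1(4)

The characteristic polynomial is
  det(x·I − A) = x^4 - 16*x^3 + 96*x^2 - 256*x + 256 = (x - 4)^4

Eigenvalues and multiplicities (the geometric multiplicity of λ is n − rank(A − λI), which equals the number of Jordan blocks for λ):
  λ = 4: algebraic multiplicity = 4, geometric multiplicity = 2

Determining the block sizes for each eigenvalue:
  λ = 4: with am = 4 and gm = 2, the partition is not yet determined (e.g. several partitions of 4 into 2 parts exist). Let N = A − (4)·I. Computing rank(N^1) = 2, rank(N^2) = 1, rank(N^3) = 0; the number of blocks of size ≥ j is rank(N^{j−1}) − rank(N^j), giving [2, 1, 1]. So we have 1 block(s) of size 3, 1 block(s) of size 1 → block sizes [3, 1]

Assembling the blocks gives a Jordan form
J =
  [4, 1, 0, 0]
  [0, 4, 1, 0]
  [0, 0, 4, 0]
  [0, 0, 0, 4]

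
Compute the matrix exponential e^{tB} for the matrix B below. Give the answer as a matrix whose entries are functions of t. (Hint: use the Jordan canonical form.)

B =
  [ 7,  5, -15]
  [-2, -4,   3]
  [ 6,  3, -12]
e^{tB} =
  [10*t*exp(-3*t) + exp(-3*t), 5*t*exp(-3*t), -15*t*exp(-3*t)]
  [-2*t*exp(-3*t), -t*exp(-3*t) + exp(-3*t), 3*t*exp(-3*t)]
  [6*t*exp(-3*t), 3*t*exp(-3*t), -9*t*exp(-3*t) + exp(-3*t)]

Strategy: write B = P · J · P⁻¹ where J is a Jordan canonical form, so e^{tB} = P · e^{tJ} · P⁻¹, and e^{tJ} can be computed block-by-block.

B has Jordan form
J =
  [-3,  1,  0]
  [ 0, -3,  0]
  [ 0,  0, -3]
(up to reordering of blocks).

Per-block formulas:
  For a 1×1 block at λ = -3: exp(t · [-3]) = [e^(-3t)].
  For a 2×2 Jordan block J_2(-3): exp(t · J_2(-3)) = e^(-3t)·(I + t·N), where N is the 2×2 nilpotent shift.

After assembling e^{tJ} and conjugating by P, we get:

e^{tB} =
  [10*t*exp(-3*t) + exp(-3*t), 5*t*exp(-3*t), -15*t*exp(-3*t)]
  [-2*t*exp(-3*t), -t*exp(-3*t) + exp(-3*t), 3*t*exp(-3*t)]
  [6*t*exp(-3*t), 3*t*exp(-3*t), -9*t*exp(-3*t) + exp(-3*t)]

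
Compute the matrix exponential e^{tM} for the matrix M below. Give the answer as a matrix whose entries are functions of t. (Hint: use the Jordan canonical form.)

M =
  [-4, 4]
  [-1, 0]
e^{tM} =
  [-2*t*exp(-2*t) + exp(-2*t), 4*t*exp(-2*t)]
  [-t*exp(-2*t), 2*t*exp(-2*t) + exp(-2*t)]

Strategy: write M = P · J · P⁻¹ where J is a Jordan canonical form, so e^{tM} = P · e^{tJ} · P⁻¹, and e^{tJ} can be computed block-by-block.

M has Jordan form
J =
  [-2,  1]
  [ 0, -2]
(up to reordering of blocks).

Per-block formulas:
  For a 2×2 Jordan block J_2(-2): exp(t · J_2(-2)) = e^(-2t)·(I + t·N), where N is the 2×2 nilpotent shift.

After assembling e^{tJ} and conjugating by P, we get:

e^{tM} =
  [-2*t*exp(-2*t) + exp(-2*t), 4*t*exp(-2*t)]
  [-t*exp(-2*t), 2*t*exp(-2*t) + exp(-2*t)]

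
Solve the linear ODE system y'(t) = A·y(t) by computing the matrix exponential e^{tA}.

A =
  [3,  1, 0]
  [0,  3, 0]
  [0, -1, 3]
e^{tA} =
  [exp(3*t), t*exp(3*t), 0]
  [0, exp(3*t), 0]
  [0, -t*exp(3*t), exp(3*t)]

Strategy: write A = P · J · P⁻¹ where J is a Jordan canonical form, so e^{tA} = P · e^{tJ} · P⁻¹, and e^{tJ} can be computed block-by-block.

A has Jordan form
J =
  [3, 1, 0]
  [0, 3, 0]
  [0, 0, 3]
(up to reordering of blocks).

Per-block formulas:
  For a 2×2 Jordan block J_2(3): exp(t · J_2(3)) = e^(3t)·(I + t·N), where N is the 2×2 nilpotent shift.
  For a 1×1 block at λ = 3: exp(t · [3]) = [e^(3t)].

After assembling e^{tJ} and conjugating by P, we get:

e^{tA} =
  [exp(3*t), t*exp(3*t), 0]
  [0, exp(3*t), 0]
  [0, -t*exp(3*t), exp(3*t)]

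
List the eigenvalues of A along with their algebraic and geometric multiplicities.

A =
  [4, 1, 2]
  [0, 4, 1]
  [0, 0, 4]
λ = 4: alg = 3, geom = 1

Step 1 — factor the characteristic polynomial to read off the algebraic multiplicities:
  χ_A(x) = (x - 4)^3

Step 2 — compute geometric multiplicities via the rank-nullity identity g(λ) = n − rank(A − λI):
  rank(A − (4)·I) = 2, so dim ker(A − (4)·I) = n − 2 = 1

Summary:
  λ = 4: algebraic multiplicity = 3, geometric multiplicity = 1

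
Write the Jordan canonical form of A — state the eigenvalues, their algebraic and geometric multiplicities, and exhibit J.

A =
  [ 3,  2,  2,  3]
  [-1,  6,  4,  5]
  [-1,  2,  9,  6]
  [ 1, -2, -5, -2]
J_3(4) ⊕ J_1(4)

The characteristic polynomial is
  det(x·I − A) = x^4 - 16*x^3 + 96*x^2 - 256*x + 256 = (x - 4)^4

Eigenvalues and multiplicities (the geometric multiplicity of λ is n − rank(A − λI), which equals the number of Jordan blocks for λ):
  λ = 4: algebraic multiplicity = 4, geometric multiplicity = 2

Determining the block sizes for each eigenvalue:
  λ = 4: with am = 4 and gm = 2, the partition is not yet determined (e.g. several partitions of 4 into 2 parts exist). Let N = A − (4)·I. Computing rank(N^1) = 2, rank(N^2) = 1, rank(N^3) = 0; the number of blocks of size ≥ j is rank(N^{j−1}) − rank(N^j), giving [2, 1, 1]. So we have 1 block(s) of size 3, 1 block(s) of size 1 → block sizes [3, 1]

Assembling the blocks gives a Jordan form
J =
  [4, 1, 0, 0]
  [0, 4, 1, 0]
  [0, 0, 4, 0]
  [0, 0, 0, 4]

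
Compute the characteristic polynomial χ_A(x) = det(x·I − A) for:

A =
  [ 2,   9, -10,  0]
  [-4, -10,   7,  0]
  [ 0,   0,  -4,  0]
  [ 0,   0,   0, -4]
x^4 + 16*x^3 + 96*x^2 + 256*x + 256

Expanding det(x·I − A) (e.g. by cofactor expansion or by noting that A is similar to its Jordan form J, which has the same characteristic polynomial as A) gives
  χ_A(x) = x^4 + 16*x^3 + 96*x^2 + 256*x + 256
which factors as (x + 4)^4. The eigenvalues (with algebraic multiplicities) are λ = -4 with multiplicity 4.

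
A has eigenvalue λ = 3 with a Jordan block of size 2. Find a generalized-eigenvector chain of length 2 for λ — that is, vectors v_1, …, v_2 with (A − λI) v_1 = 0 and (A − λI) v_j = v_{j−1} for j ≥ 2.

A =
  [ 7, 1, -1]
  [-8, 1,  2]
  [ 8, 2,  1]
A Jordan chain for λ = 3 of length 2:
v_1 = (4, -8, 8)ᵀ
v_2 = (1, 0, 0)ᵀ

Let N = A − (3)·I. We want v_2 with N^2 v_2 = 0 but N^1 v_2 ≠ 0; then v_{j-1} := N · v_j for j = 2, …, 2.

Pick v_2 = (1, 0, 0)ᵀ.
Then v_1 = N · v_2 = (4, -8, 8)ᵀ.

Sanity check: (A − (3)·I) v_1 = (0, 0, 0)ᵀ = 0. ✓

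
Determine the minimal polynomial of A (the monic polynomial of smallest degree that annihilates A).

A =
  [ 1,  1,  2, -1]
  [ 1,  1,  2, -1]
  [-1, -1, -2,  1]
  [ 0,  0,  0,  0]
x^2

The characteristic polynomial is χ_A(x) = x^4, so the eigenvalues are known. The minimal polynomial is
  m_A(x) = Π_λ (x − λ)^{k_λ}
where k_λ is the size of the *largest* Jordan block for λ (equivalently, the smallest k with (A − λI)^k v = 0 for every generalised eigenvector v of λ).

  λ = 0: largest Jordan block has size 2, contributing (x − 0)^2

So m_A(x) = x^2 = x^2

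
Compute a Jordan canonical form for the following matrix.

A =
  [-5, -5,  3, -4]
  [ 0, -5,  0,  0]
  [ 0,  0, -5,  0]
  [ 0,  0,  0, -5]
J_2(-5) ⊕ J_1(-5) ⊕ J_1(-5)

The characteristic polynomial is
  det(x·I − A) = x^4 + 20*x^3 + 150*x^2 + 500*x + 625 = (x + 5)^4

Eigenvalues and multiplicities (the geometric multiplicity of λ is n − rank(A − λI), which equals the number of Jordan blocks for λ):
  λ = -5: algebraic multiplicity = 4, geometric multiplicity = 3

Determining the block sizes for each eigenvalue:
  λ = -5: 3 blocks summing to 4 forces exactly one block of size 2 and the rest size 1 → block sizes [2, 1, 1]

Assembling the blocks gives a Jordan form
J =
  [-5,  1,  0,  0]
  [ 0, -5,  0,  0]
  [ 0,  0, -5,  0]
  [ 0,  0,  0, -5]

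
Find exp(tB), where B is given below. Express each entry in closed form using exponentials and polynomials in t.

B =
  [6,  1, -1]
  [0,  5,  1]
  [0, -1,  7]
e^{tB} =
  [exp(6*t), t*exp(6*t), -t*exp(6*t)]
  [0, -t*exp(6*t) + exp(6*t), t*exp(6*t)]
  [0, -t*exp(6*t), t*exp(6*t) + exp(6*t)]

Strategy: write B = P · J · P⁻¹ where J is a Jordan canonical form, so e^{tB} = P · e^{tJ} · P⁻¹, and e^{tJ} can be computed block-by-block.

B has Jordan form
J =
  [6, 1, 0]
  [0, 6, 0]
  [0, 0, 6]
(up to reordering of blocks).

Per-block formulas:
  For a 2×2 Jordan block J_2(6): exp(t · J_2(6)) = e^(6t)·(I + t·N), where N is the 2×2 nilpotent shift.
  For a 1×1 block at λ = 6: exp(t · [6]) = [e^(6t)].

After assembling e^{tJ} and conjugating by P, we get:

e^{tB} =
  [exp(6*t), t*exp(6*t), -t*exp(6*t)]
  [0, -t*exp(6*t) + exp(6*t), t*exp(6*t)]
  [0, -t*exp(6*t), t*exp(6*t) + exp(6*t)]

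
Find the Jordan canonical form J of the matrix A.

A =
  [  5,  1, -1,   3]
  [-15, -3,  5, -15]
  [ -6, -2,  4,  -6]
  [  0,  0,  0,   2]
J_2(2) ⊕ J_1(2) ⊕ J_1(2)

The characteristic polynomial is
  det(x·I − A) = x^4 - 8*x^3 + 24*x^2 - 32*x + 16 = (x - 2)^4

Eigenvalues and multiplicities (the geometric multiplicity of λ is n − rank(A − λI), which equals the number of Jordan blocks for λ):
  λ = 2: algebraic multiplicity = 4, geometric multiplicity = 3

Determining the block sizes for each eigenvalue:
  λ = 2: 3 blocks summing to 4 forces exactly one block of size 2 and the rest size 1 → block sizes [2, 1, 1]

Assembling the blocks gives a Jordan form
J =
  [2, 1, 0, 0]
  [0, 2, 0, 0]
  [0, 0, 2, 0]
  [0, 0, 0, 2]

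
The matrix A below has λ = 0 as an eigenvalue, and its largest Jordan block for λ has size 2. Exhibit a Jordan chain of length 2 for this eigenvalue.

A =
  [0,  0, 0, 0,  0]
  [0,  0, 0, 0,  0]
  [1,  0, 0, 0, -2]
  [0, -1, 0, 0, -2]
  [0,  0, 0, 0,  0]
A Jordan chain for λ = 0 of length 2:
v_1 = (0, 0, 1, 0, 0)ᵀ
v_2 = (1, 0, 0, 0, 0)ᵀ

Let N = A − (0)·I. We want v_2 with N^2 v_2 = 0 but N^1 v_2 ≠ 0; then v_{j-1} := N · v_j for j = 2, …, 2.

Pick v_2 = (1, 0, 0, 0, 0)ᵀ.
Then v_1 = N · v_2 = (0, 0, 1, 0, 0)ᵀ.

Sanity check: (A − (0)·I) v_1 = (0, 0, 0, 0, 0)ᵀ = 0. ✓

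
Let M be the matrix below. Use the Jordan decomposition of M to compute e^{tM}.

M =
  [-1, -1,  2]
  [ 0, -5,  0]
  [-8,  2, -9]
e^{tM} =
  [4*t*exp(-5*t) + exp(-5*t), -t*exp(-5*t), 2*t*exp(-5*t)]
  [0, exp(-5*t), 0]
  [-8*t*exp(-5*t), 2*t*exp(-5*t), -4*t*exp(-5*t) + exp(-5*t)]

Strategy: write M = P · J · P⁻¹ where J is a Jordan canonical form, so e^{tM} = P · e^{tJ} · P⁻¹, and e^{tJ} can be computed block-by-block.

M has Jordan form
J =
  [-5,  1,  0]
  [ 0, -5,  0]
  [ 0,  0, -5]
(up to reordering of blocks).

Per-block formulas:
  For a 1×1 block at λ = -5: exp(t · [-5]) = [e^(-5t)].
  For a 2×2 Jordan block J_2(-5): exp(t · J_2(-5)) = e^(-5t)·(I + t·N), where N is the 2×2 nilpotent shift.

After assembling e^{tJ} and conjugating by P, we get:

e^{tM} =
  [4*t*exp(-5*t) + exp(-5*t), -t*exp(-5*t), 2*t*exp(-5*t)]
  [0, exp(-5*t), 0]
  [-8*t*exp(-5*t), 2*t*exp(-5*t), -4*t*exp(-5*t) + exp(-5*t)]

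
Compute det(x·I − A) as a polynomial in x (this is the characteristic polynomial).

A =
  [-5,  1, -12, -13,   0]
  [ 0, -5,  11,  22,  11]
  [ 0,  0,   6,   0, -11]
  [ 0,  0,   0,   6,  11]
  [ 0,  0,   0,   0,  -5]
x^5 + 3*x^4 - 69*x^3 - 235*x^2 + 1200*x + 4500

Expanding det(x·I − A) (e.g. by cofactor expansion or by noting that A is similar to its Jordan form J, which has the same characteristic polynomial as A) gives
  χ_A(x) = x^5 + 3*x^4 - 69*x^3 - 235*x^2 + 1200*x + 4500
which factors as (x - 6)^2*(x + 5)^3. The eigenvalues (with algebraic multiplicities) are λ = -5 with multiplicity 3, λ = 6 with multiplicity 2.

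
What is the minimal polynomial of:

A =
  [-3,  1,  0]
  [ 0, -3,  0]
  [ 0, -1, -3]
x^2 + 6*x + 9

The characteristic polynomial is χ_A(x) = (x + 3)^3, so the eigenvalues are known. The minimal polynomial is
  m_A(x) = Π_λ (x − λ)^{k_λ}
where k_λ is the size of the *largest* Jordan block for λ (equivalently, the smallest k with (A − λI)^k v = 0 for every generalised eigenvector v of λ).

  λ = -3: largest Jordan block has size 2, contributing (x + 3)^2

So m_A(x) = (x + 3)^2 = x^2 + 6*x + 9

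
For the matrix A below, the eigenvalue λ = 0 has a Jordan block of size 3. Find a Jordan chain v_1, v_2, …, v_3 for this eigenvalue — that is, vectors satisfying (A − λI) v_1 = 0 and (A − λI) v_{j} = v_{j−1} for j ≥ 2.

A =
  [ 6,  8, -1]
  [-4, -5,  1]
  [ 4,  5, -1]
A Jordan chain for λ = 0 of length 3:
v_1 = (3, -2, 2)ᵀ
v_2 = (8, -5, 5)ᵀ
v_3 = (0, 1, 0)ᵀ

Let N = A − (0)·I. We want v_3 with N^3 v_3 = 0 but N^2 v_3 ≠ 0; then v_{j-1} := N · v_j for j = 3, …, 2.

Pick v_3 = (0, 1, 0)ᵀ.
Then v_2 = N · v_3 = (8, -5, 5)ᵀ.
Then v_1 = N · v_2 = (3, -2, 2)ᵀ.

Sanity check: (A − (0)·I) v_1 = (0, 0, 0)ᵀ = 0. ✓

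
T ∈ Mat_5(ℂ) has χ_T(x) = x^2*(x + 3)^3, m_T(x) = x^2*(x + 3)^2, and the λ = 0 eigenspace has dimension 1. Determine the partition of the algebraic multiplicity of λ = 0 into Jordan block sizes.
Block sizes for λ = 0: [2]

Step 1 — from the characteristic polynomial, algebraic multiplicity of λ = 0 is 2. From dim ker(T − (0)·I) = 1, there are exactly 1 Jordan blocks for λ = 0.
Step 2 — from the minimal polynomial, the factor (x − 0)^2 tells us the largest block for λ = 0 has size 2.
Step 3 — with total size 2, 1 blocks, and largest block 2, the block sizes (in nonincreasing order) are [2].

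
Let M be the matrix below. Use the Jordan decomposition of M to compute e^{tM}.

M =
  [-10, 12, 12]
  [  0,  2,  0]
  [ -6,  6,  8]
e^{tM} =
  [-exp(2*t) + 2*exp(-4*t), 2*exp(2*t) - 2*exp(-4*t), 2*exp(2*t) - 2*exp(-4*t)]
  [0, exp(2*t), 0]
  [-exp(2*t) + exp(-4*t), exp(2*t) - exp(-4*t), 2*exp(2*t) - exp(-4*t)]

Strategy: write M = P · J · P⁻¹ where J is a Jordan canonical form, so e^{tM} = P · e^{tJ} · P⁻¹, and e^{tJ} can be computed block-by-block.

M has Jordan form
J =
  [-4, 0, 0]
  [ 0, 2, 0]
  [ 0, 0, 2]
(up to reordering of blocks).

Per-block formulas:
  For a 1×1 block at λ = 2: exp(t · [2]) = [e^(2t)].
  For a 1×1 block at λ = -4: exp(t · [-4]) = [e^(-4t)].

After assembling e^{tJ} and conjugating by P, we get:

e^{tM} =
  [-exp(2*t) + 2*exp(-4*t), 2*exp(2*t) - 2*exp(-4*t), 2*exp(2*t) - 2*exp(-4*t)]
  [0, exp(2*t), 0]
  [-exp(2*t) + exp(-4*t), exp(2*t) - exp(-4*t), 2*exp(2*t) - exp(-4*t)]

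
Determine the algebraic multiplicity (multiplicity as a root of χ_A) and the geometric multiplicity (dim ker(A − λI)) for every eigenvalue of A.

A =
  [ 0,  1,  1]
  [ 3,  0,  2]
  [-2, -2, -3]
λ = -1: alg = 3, geom = 1

Step 1 — factor the characteristic polynomial to read off the algebraic multiplicities:
  χ_A(x) = (x + 1)^3

Step 2 — compute geometric multiplicities via the rank-nullity identity g(λ) = n − rank(A − λI):
  rank(A − (-1)·I) = 2, so dim ker(A − (-1)·I) = n − 2 = 1

Summary:
  λ = -1: algebraic multiplicity = 3, geometric multiplicity = 1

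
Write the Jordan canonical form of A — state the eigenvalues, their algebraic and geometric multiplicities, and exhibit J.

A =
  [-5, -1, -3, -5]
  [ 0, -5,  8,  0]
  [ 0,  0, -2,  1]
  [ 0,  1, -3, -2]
J_1(-5) ⊕ J_3(-3)

The characteristic polynomial is
  det(x·I − A) = x^4 + 14*x^3 + 72*x^2 + 162*x + 135 = (x + 3)^3*(x + 5)

Eigenvalues and multiplicities (the geometric multiplicity of λ is n − rank(A − λI), which equals the number of Jordan blocks for λ):
  λ = -5: algebraic multiplicity = 1, geometric multiplicity = 1
  λ = -3: algebraic multiplicity = 3, geometric multiplicity = 1

Determining the block sizes for each eigenvalue:
  λ = -5: one block (gm = 1), so the single block has size am = 1 → block sizes [1]
  λ = -3: one block (gm = 1), so the single block has size am = 3 → block sizes [3]

Assembling the blocks gives a Jordan form
J =
  [-5,  0,  0,  0]
  [ 0, -3,  1,  0]
  [ 0,  0, -3,  1]
  [ 0,  0,  0, -3]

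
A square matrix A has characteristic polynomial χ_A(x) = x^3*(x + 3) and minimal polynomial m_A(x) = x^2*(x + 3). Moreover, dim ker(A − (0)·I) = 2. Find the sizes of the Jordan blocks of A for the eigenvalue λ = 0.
Block sizes for λ = 0: [2, 1]

Step 1 — from the characteristic polynomial, algebraic multiplicity of λ = 0 is 3. From dim ker(A − (0)·I) = 2, there are exactly 2 Jordan blocks for λ = 0.
Step 2 — from the minimal polynomial, the factor (x − 0)^2 tells us the largest block for λ = 0 has size 2.
Step 3 — with total size 3, 2 blocks, and largest block 2, the block sizes (in nonincreasing order) are [2, 1].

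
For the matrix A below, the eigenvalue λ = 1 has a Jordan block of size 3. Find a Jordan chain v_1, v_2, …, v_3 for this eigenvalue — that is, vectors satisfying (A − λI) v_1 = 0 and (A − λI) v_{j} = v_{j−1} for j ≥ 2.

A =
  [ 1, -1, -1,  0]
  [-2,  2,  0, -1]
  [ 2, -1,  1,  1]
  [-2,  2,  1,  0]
A Jordan chain for λ = 1 of length 3:
v_1 = (0, 1, -1, 1)ᵀ
v_2 = (-1, 1, -1, 2)ᵀ
v_3 = (0, 1, 0, 0)ᵀ

Let N = A − (1)·I. We want v_3 with N^3 v_3 = 0 but N^2 v_3 ≠ 0; then v_{j-1} := N · v_j for j = 3, …, 2.

Pick v_3 = (0, 1, 0, 0)ᵀ.
Then v_2 = N · v_3 = (-1, 1, -1, 2)ᵀ.
Then v_1 = N · v_2 = (0, 1, -1, 1)ᵀ.

Sanity check: (A − (1)·I) v_1 = (0, 0, 0, 0)ᵀ = 0. ✓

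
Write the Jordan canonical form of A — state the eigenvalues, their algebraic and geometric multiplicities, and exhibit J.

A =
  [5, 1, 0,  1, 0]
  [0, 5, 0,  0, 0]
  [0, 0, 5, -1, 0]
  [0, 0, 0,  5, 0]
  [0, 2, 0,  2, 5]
J_2(5) ⊕ J_2(5) ⊕ J_1(5)

The characteristic polynomial is
  det(x·I − A) = x^5 - 25*x^4 + 250*x^3 - 1250*x^2 + 3125*x - 3125 = (x - 5)^5

Eigenvalues and multiplicities (the geometric multiplicity of λ is n − rank(A − λI), which equals the number of Jordan blocks for λ):
  λ = 5: algebraic multiplicity = 5, geometric multiplicity = 3

Determining the block sizes for each eigenvalue:
  λ = 5: with am = 5 and gm = 3, the partition is not yet determined (e.g. several partitions of 5 into 3 parts exist). Let N = A − (5)·I. Computing rank(N^1) = 2, rank(N^2) = 0; the number of blocks of size ≥ j is rank(N^{j−1}) − rank(N^j), giving [3, 2]. So we have 2 block(s) of size 2, 1 block(s) of size 1 → block sizes [2, 2, 1]

Assembling the blocks gives a Jordan form
J =
  [5, 1, 0, 0, 0]
  [0, 5, 0, 0, 0]
  [0, 0, 5, 1, 0]
  [0, 0, 0, 5, 0]
  [0, 0, 0, 0, 5]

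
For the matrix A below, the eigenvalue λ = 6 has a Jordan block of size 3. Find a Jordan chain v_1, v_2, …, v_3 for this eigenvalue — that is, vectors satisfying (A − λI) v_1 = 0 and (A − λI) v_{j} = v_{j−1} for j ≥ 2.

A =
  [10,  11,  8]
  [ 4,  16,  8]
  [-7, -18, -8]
A Jordan chain for λ = 6 of length 3:
v_1 = (4, 0, -2)ᵀ
v_2 = (4, 4, -7)ᵀ
v_3 = (1, 0, 0)ᵀ

Let N = A − (6)·I. We want v_3 with N^3 v_3 = 0 but N^2 v_3 ≠ 0; then v_{j-1} := N · v_j for j = 3, …, 2.

Pick v_3 = (1, 0, 0)ᵀ.
Then v_2 = N · v_3 = (4, 4, -7)ᵀ.
Then v_1 = N · v_2 = (4, 0, -2)ᵀ.

Sanity check: (A − (6)·I) v_1 = (0, 0, 0)ᵀ = 0. ✓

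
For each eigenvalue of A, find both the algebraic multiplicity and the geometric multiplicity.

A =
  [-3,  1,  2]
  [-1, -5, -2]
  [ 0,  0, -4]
λ = -4: alg = 3, geom = 2

Step 1 — factor the characteristic polynomial to read off the algebraic multiplicities:
  χ_A(x) = (x + 4)^3

Step 2 — compute geometric multiplicities via the rank-nullity identity g(λ) = n − rank(A − λI):
  rank(A − (-4)·I) = 1, so dim ker(A − (-4)·I) = n − 1 = 2

Summary:
  λ = -4: algebraic multiplicity = 3, geometric multiplicity = 2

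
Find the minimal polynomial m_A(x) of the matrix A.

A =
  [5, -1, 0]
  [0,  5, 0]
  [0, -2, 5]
x^2 - 10*x + 25

The characteristic polynomial is χ_A(x) = (x - 5)^3, so the eigenvalues are known. The minimal polynomial is
  m_A(x) = Π_λ (x − λ)^{k_λ}
where k_λ is the size of the *largest* Jordan block for λ (equivalently, the smallest k with (A − λI)^k v = 0 for every generalised eigenvector v of λ).

  λ = 5: largest Jordan block has size 2, contributing (x − 5)^2

So m_A(x) = (x - 5)^2 = x^2 - 10*x + 25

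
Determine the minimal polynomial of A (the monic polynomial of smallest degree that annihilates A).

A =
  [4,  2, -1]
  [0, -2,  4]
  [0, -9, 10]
x^3 - 12*x^2 + 48*x - 64

The characteristic polynomial is χ_A(x) = (x - 4)^3, so the eigenvalues are known. The minimal polynomial is
  m_A(x) = Π_λ (x − λ)^{k_λ}
where k_λ is the size of the *largest* Jordan block for λ (equivalently, the smallest k with (A − λI)^k v = 0 for every generalised eigenvector v of λ).

  λ = 4: largest Jordan block has size 3, contributing (x − 4)^3

So m_A(x) = (x - 4)^3 = x^3 - 12*x^2 + 48*x - 64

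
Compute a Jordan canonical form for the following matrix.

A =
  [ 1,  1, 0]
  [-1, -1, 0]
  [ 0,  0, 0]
J_2(0) ⊕ J_1(0)

The characteristic polynomial is
  det(x·I − A) = x^3

Eigenvalues and multiplicities (the geometric multiplicity of λ is n − rank(A − λI), which equals the number of Jordan blocks for λ):
  λ = 0: algebraic multiplicity = 3, geometric multiplicity = 2

Determining the block sizes for each eigenvalue:
  λ = 0: 2 blocks summing to 3 forces exactly one block of size 2 and the rest size 1 → block sizes [2, 1]

Assembling the blocks gives a Jordan form
J =
  [0, 1, 0]
  [0, 0, 0]
  [0, 0, 0]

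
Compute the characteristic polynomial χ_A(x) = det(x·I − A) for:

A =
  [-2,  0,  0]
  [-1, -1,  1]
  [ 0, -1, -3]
x^3 + 6*x^2 + 12*x + 8

Expanding det(x·I − A) (e.g. by cofactor expansion or by noting that A is similar to its Jordan form J, which has the same characteristic polynomial as A) gives
  χ_A(x) = x^3 + 6*x^2 + 12*x + 8
which factors as (x + 2)^3. The eigenvalues (with algebraic multiplicities) are λ = -2 with multiplicity 3.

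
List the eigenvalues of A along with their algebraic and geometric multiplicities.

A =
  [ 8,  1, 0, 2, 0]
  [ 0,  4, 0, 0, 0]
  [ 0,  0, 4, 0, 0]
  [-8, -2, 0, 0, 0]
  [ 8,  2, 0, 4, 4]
λ = 4: alg = 5, geom = 4

Step 1 — factor the characteristic polynomial to read off the algebraic multiplicities:
  χ_A(x) = (x - 4)^5

Step 2 — compute geometric multiplicities via the rank-nullity identity g(λ) = n − rank(A − λI):
  rank(A − (4)·I) = 1, so dim ker(A − (4)·I) = n − 1 = 4

Summary:
  λ = 4: algebraic multiplicity = 5, geometric multiplicity = 4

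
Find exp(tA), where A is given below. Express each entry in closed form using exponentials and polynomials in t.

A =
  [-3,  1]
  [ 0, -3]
e^{tA} =
  [exp(-3*t), t*exp(-3*t)]
  [0, exp(-3*t)]

Strategy: write A = P · J · P⁻¹ where J is a Jordan canonical form, so e^{tA} = P · e^{tJ} · P⁻¹, and e^{tJ} can be computed block-by-block.

A has Jordan form
J =
  [-3,  1]
  [ 0, -3]
(up to reordering of blocks).

Per-block formulas:
  For a 2×2 Jordan block J_2(-3): exp(t · J_2(-3)) = e^(-3t)·(I + t·N), where N is the 2×2 nilpotent shift.

After assembling e^{tJ} and conjugating by P, we get:

e^{tA} =
  [exp(-3*t), t*exp(-3*t)]
  [0, exp(-3*t)]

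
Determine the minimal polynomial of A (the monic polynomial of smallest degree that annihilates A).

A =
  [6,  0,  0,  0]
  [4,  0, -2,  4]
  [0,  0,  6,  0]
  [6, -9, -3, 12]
x^2 - 12*x + 36

The characteristic polynomial is χ_A(x) = (x - 6)^4, so the eigenvalues are known. The minimal polynomial is
  m_A(x) = Π_λ (x − λ)^{k_λ}
where k_λ is the size of the *largest* Jordan block for λ (equivalently, the smallest k with (A − λI)^k v = 0 for every generalised eigenvector v of λ).

  λ = 6: largest Jordan block has size 2, contributing (x − 6)^2

So m_A(x) = (x - 6)^2 = x^2 - 12*x + 36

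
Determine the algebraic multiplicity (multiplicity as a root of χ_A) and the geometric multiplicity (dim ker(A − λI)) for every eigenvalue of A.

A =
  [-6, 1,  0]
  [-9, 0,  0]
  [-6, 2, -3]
λ = -3: alg = 3, geom = 2

Step 1 — factor the characteristic polynomial to read off the algebraic multiplicities:
  χ_A(x) = (x + 3)^3

Step 2 — compute geometric multiplicities via the rank-nullity identity g(λ) = n − rank(A − λI):
  rank(A − (-3)·I) = 1, so dim ker(A − (-3)·I) = n − 1 = 2

Summary:
  λ = -3: algebraic multiplicity = 3, geometric multiplicity = 2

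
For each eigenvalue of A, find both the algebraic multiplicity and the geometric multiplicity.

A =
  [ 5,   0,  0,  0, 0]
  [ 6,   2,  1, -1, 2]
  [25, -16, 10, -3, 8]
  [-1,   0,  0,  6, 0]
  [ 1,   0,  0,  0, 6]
λ = 5: alg = 1, geom = 1; λ = 6: alg = 4, geom = 2

Step 1 — factor the characteristic polynomial to read off the algebraic multiplicities:
  χ_A(x) = (x - 6)^4*(x - 5)

Step 2 — compute geometric multiplicities via the rank-nullity identity g(λ) = n − rank(A − λI):
  rank(A − (5)·I) = 4, so dim ker(A − (5)·I) = n − 4 = 1
  rank(A − (6)·I) = 3, so dim ker(A − (6)·I) = n − 3 = 2

Summary:
  λ = 5: algebraic multiplicity = 1, geometric multiplicity = 1
  λ = 6: algebraic multiplicity = 4, geometric multiplicity = 2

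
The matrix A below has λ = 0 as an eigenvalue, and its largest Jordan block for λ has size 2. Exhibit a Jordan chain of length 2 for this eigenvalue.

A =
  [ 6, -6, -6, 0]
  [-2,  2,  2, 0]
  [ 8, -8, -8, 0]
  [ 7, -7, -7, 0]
A Jordan chain for λ = 0 of length 2:
v_1 = (6, -2, 8, 7)ᵀ
v_2 = (1, 0, 0, 0)ᵀ

Let N = A − (0)·I. We want v_2 with N^2 v_2 = 0 but N^1 v_2 ≠ 0; then v_{j-1} := N · v_j for j = 2, …, 2.

Pick v_2 = (1, 0, 0, 0)ᵀ.
Then v_1 = N · v_2 = (6, -2, 8, 7)ᵀ.

Sanity check: (A − (0)·I) v_1 = (0, 0, 0, 0)ᵀ = 0. ✓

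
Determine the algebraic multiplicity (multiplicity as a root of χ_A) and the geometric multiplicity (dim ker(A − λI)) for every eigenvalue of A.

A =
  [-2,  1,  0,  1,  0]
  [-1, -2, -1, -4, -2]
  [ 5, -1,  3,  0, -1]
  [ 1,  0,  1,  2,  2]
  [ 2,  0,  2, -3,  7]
λ = -2: alg = 2, geom = 1; λ = 4: alg = 3, geom = 1

Step 1 — factor the characteristic polynomial to read off the algebraic multiplicities:
  χ_A(x) = (x - 4)^3*(x + 2)^2

Step 2 — compute geometric multiplicities via the rank-nullity identity g(λ) = n − rank(A − λI):
  rank(A − (-2)·I) = 4, so dim ker(A − (-2)·I) = n − 4 = 1
  rank(A − (4)·I) = 4, so dim ker(A − (4)·I) = n − 4 = 1

Summary:
  λ = -2: algebraic multiplicity = 2, geometric multiplicity = 1
  λ = 4: algebraic multiplicity = 3, geometric multiplicity = 1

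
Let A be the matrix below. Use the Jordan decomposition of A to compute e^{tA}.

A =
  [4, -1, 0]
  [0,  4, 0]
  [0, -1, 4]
e^{tA} =
  [exp(4*t), -t*exp(4*t), 0]
  [0, exp(4*t), 0]
  [0, -t*exp(4*t), exp(4*t)]

Strategy: write A = P · J · P⁻¹ where J is a Jordan canonical form, so e^{tA} = P · e^{tJ} · P⁻¹, and e^{tJ} can be computed block-by-block.

A has Jordan form
J =
  [4, 1, 0]
  [0, 4, 0]
  [0, 0, 4]
(up to reordering of blocks).

Per-block formulas:
  For a 2×2 Jordan block J_2(4): exp(t · J_2(4)) = e^(4t)·(I + t·N), where N is the 2×2 nilpotent shift.
  For a 1×1 block at λ = 4: exp(t · [4]) = [e^(4t)].

After assembling e^{tJ} and conjugating by P, we get:

e^{tA} =
  [exp(4*t), -t*exp(4*t), 0]
  [0, exp(4*t), 0]
  [0, -t*exp(4*t), exp(4*t)]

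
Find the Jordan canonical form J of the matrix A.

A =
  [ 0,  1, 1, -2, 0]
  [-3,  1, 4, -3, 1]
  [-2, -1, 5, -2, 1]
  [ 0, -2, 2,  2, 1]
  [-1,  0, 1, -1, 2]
J_3(2) ⊕ J_2(2)

The characteristic polynomial is
  det(x·I − A) = x^5 - 10*x^4 + 40*x^3 - 80*x^2 + 80*x - 32 = (x - 2)^5

Eigenvalues and multiplicities (the geometric multiplicity of λ is n − rank(A − λI), which equals the number of Jordan blocks for λ):
  λ = 2: algebraic multiplicity = 5, geometric multiplicity = 2

Determining the block sizes for each eigenvalue:
  λ = 2: with am = 5 and gm = 2, the partition is not yet determined (e.g. several partitions of 5 into 2 parts exist). Let N = A − (2)·I. Computing rank(N^1) = 3, rank(N^2) = 1, rank(N^3) = 0; the number of blocks of size ≥ j is rank(N^{j−1}) − rank(N^j), giving [2, 2, 1]. So we have 1 block(s) of size 3, 1 block(s) of size 2 → block sizes [3, 2]

Assembling the blocks gives a Jordan form
J =
  [2, 1, 0, 0, 0]
  [0, 2, 1, 0, 0]
  [0, 0, 2, 0, 0]
  [0, 0, 0, 2, 1]
  [0, 0, 0, 0, 2]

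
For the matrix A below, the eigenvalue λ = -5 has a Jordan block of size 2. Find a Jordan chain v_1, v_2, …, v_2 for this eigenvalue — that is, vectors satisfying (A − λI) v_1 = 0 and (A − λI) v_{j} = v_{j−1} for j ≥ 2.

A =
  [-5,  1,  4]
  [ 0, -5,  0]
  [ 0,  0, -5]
A Jordan chain for λ = -5 of length 2:
v_1 = (1, 0, 0)ᵀ
v_2 = (0, 1, 0)ᵀ

Let N = A − (-5)·I. We want v_2 with N^2 v_2 = 0 but N^1 v_2 ≠ 0; then v_{j-1} := N · v_j for j = 2, …, 2.

Pick v_2 = (0, 1, 0)ᵀ.
Then v_1 = N · v_2 = (1, 0, 0)ᵀ.

Sanity check: (A − (-5)·I) v_1 = (0, 0, 0)ᵀ = 0. ✓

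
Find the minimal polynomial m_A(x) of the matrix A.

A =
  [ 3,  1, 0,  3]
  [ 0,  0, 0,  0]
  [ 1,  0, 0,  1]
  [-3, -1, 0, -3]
x^2

The characteristic polynomial is χ_A(x) = x^4, so the eigenvalues are known. The minimal polynomial is
  m_A(x) = Π_λ (x − λ)^{k_λ}
where k_λ is the size of the *largest* Jordan block for λ (equivalently, the smallest k with (A − λI)^k v = 0 for every generalised eigenvector v of λ).

  λ = 0: largest Jordan block has size 2, contributing (x − 0)^2

So m_A(x) = x^2 = x^2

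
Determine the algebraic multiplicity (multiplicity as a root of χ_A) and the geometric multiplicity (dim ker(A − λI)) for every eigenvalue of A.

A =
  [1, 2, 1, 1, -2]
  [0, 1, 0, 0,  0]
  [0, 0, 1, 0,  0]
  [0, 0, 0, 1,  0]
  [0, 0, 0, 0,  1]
λ = 1: alg = 5, geom = 4

Step 1 — factor the characteristic polynomial to read off the algebraic multiplicities:
  χ_A(x) = (x - 1)^5

Step 2 — compute geometric multiplicities via the rank-nullity identity g(λ) = n − rank(A − λI):
  rank(A − (1)·I) = 1, so dim ker(A − (1)·I) = n − 1 = 4

Summary:
  λ = 1: algebraic multiplicity = 5, geometric multiplicity = 4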